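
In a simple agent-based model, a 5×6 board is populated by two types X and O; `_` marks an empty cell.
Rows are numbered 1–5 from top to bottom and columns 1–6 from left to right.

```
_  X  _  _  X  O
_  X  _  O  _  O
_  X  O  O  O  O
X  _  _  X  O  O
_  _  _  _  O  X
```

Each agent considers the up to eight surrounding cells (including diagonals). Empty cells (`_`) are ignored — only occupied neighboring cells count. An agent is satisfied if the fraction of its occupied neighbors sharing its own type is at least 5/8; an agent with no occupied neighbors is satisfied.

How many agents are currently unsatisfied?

6

Row 1: (1,2)X 1/1 ok · (1,5)X 0/3 unhappy · (1,6)O 1/2 unhappy
Row 2: (2,2)X 2/3 ok · (2,4)O 3/4 ok · (2,6)O 3/4 ok
Row 3: (3,2)X 2/3 ok · (3,3)O 2/5 unhappy · (3,4)O 4/5 ok · (3,5)O 6/7 ok · (3,6)O 4/4 ok
Row 4: (4,1)X 1/1 ok · (4,4)X 0/5 unhappy · (4,5)O 5/7 ok · (4,6)O 4/5 ok
Row 5: (5,5)O 2/4 unhappy · (5,6)X 0/3 unhappy
Unsatisfied: (1,5), (1,6), (3,3), (4,4), (5,5), (5,6) — 6 in total.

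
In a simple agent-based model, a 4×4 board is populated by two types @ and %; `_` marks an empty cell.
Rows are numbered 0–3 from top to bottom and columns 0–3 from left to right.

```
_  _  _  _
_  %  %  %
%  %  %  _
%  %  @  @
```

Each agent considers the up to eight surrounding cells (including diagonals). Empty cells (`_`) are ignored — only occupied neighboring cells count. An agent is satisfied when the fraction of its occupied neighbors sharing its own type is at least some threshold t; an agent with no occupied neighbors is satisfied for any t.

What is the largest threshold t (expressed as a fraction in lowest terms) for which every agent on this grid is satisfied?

1/4

Row 1: (1,1)% 4/4 · (1,2)% 4/4 · (1,3)% 2/2
Row 2: (2,0)% 4/4 · (2,1)% 6/7 · (2,2)% 5/7
Row 3: (3,0)% 3/3 · (3,1)% 4/5 · (3,2)@ 1/4 · (3,3)@ 1/2
The smallest same-type fraction is 1/4 at (3,2), which reduces to 1/4. Any threshold above that leaves this agent unsatisfied.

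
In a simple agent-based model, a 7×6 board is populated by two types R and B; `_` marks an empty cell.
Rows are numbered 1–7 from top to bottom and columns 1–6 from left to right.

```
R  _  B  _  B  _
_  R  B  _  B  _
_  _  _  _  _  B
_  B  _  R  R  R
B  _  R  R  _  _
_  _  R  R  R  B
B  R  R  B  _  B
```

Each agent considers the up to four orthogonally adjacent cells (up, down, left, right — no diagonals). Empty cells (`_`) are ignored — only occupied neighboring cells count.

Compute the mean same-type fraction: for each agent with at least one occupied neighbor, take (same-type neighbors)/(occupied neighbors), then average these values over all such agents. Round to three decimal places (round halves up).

(1,1)R — no occupied neighbors
(1,3)B 1/1
(1,5)B 1/1
(2,2)R 0/1
(2,3)B 1/2
(2,5)B 1/1
(3,6)B 0/1
(4,2)B — no occupied neighbors
(4,4)R 2/2
(4,5)R 2/2
(4,6)R 1/2
(5,1)B — no occupied neighbors
(5,3)R 2/2
(5,4)R 3/3
(6,3)R 3/3
(6,4)R 3/4
(6,5)R 1/2
(6,6)B 1/2
(7,1)B 0/1
(7,2)R 1/2
(7,3)R 2/3
(7,4)B 0/2
(7,6)B 1/1
Sum over 20 agents: 1/1 + 1/1 + 0/1 + 1/2 + 1/1 + 0/1 + 2/2 + 2/2 + 1/2 + 2/2 + 3/3 + 3/3 + 3/4 + 1/2 + 1/2 + 0/1 + 1/2 + 2/3 + 0/2 + 1/1 = 155/12; mean = 155/12 ÷ 20 = 31/48 = 0.645833… → 0.646.

0.646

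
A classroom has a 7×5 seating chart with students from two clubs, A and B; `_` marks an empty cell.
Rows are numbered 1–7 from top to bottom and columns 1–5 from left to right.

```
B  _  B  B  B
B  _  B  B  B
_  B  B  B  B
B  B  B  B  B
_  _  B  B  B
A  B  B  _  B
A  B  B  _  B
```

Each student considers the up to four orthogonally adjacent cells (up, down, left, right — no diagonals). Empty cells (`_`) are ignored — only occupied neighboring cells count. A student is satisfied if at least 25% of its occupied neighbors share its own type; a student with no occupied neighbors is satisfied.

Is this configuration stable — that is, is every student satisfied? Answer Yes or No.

Yes

(1,1)B 1/1 satisfied
(1,3)B 2/2 satisfied
(1,4)B 3/3 satisfied
(1,5)B 2/2 satisfied
(2,1)B 1/1 satisfied
(2,3)B 3/3 satisfied
(2,4)B 4/4 satisfied
(2,5)B 3/3 satisfied
(3,2)B 2/2 satisfied
(3,3)B 4/4 satisfied
(3,4)B 4/4 satisfied
(3,5)B 3/3 satisfied
(4,1)B 1/1 satisfied
(4,2)B 3/3 satisfied
(4,3)B 4/4 satisfied
(4,4)B 4/4 satisfied
(4,5)B 3/3 satisfied
(5,3)B 3/3 satisfied
(5,4)B 3/3 satisfied
(5,5)B 3/3 satisfied
(6,1)A 1/2 satisfied
(6,2)B 2/3 satisfied
(6,3)B 3/3 satisfied
(6,5)B 2/2 satisfied
(7,1)A 1/2 satisfied
(7,2)B 2/3 satisfied
(7,3)B 2/2 satisfied
(7,5)B 1/1 satisfied
All meet the threshold, so the configuration is stable.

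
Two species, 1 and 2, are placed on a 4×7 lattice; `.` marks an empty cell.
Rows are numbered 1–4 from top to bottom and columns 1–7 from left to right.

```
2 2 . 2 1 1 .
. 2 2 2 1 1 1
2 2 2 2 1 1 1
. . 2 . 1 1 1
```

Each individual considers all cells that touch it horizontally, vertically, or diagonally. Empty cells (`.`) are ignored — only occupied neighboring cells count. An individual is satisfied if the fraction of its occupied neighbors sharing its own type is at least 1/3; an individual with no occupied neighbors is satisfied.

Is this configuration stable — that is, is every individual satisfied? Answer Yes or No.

Row 1: (1,1)2 2/2 ✓ · (1,2)2 3/3 ✓ · (1,4)2 2/4 ✓ · (1,5)1 3/5 ✓ · (1,6)1 4/4 ✓
Row 2: (2,2)2 6/6 ✓ · (2,3)2 7/7 ✓ · (2,4)2 4/7 ✓ · (2,5)1 5/8 ✓ · (2,6)1 7/7 ✓ · (2,7)1 4/4 ✓
Row 3: (3,1)2 2/2 ✓ · (3,2)2 5/5 ✓ · (3,3)2 6/6 ✓ · (3,4)2 4/7 ✓ · (3,5)1 5/7 ✓ · (3,6)1 8/8 ✓ · (3,7)1 5/5 ✓
Row 4: (4,3)2 3/3 ✓ · (4,5)1 3/4 ✓ · (4,6)1 5/5 ✓ · (4,7)1 3/3 ✓
All meet the threshold, so the configuration is stable.

Yes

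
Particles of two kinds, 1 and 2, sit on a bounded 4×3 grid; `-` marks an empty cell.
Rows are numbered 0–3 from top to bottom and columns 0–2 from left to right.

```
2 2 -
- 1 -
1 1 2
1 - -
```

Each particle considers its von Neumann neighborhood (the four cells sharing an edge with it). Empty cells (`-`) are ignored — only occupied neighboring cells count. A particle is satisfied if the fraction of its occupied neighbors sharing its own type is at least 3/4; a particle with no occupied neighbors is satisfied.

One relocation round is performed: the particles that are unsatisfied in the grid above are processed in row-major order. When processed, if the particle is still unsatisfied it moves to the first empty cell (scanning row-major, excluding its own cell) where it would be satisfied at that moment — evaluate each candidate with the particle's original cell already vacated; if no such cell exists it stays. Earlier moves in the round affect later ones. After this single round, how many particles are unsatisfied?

0

Initially unsatisfied (in order): (0,1), (1,1), (2,1), (2,2).
  (0,1) → (0,2).
  (1,1): now satisfied by earlier moves; stays.
  (2,1) → (3,1).
  (2,2): now satisfied by earlier moves; stays.
Resulting grid:
2 - 2
- 1 -
1 - 2
1 1 -
All satisfied now.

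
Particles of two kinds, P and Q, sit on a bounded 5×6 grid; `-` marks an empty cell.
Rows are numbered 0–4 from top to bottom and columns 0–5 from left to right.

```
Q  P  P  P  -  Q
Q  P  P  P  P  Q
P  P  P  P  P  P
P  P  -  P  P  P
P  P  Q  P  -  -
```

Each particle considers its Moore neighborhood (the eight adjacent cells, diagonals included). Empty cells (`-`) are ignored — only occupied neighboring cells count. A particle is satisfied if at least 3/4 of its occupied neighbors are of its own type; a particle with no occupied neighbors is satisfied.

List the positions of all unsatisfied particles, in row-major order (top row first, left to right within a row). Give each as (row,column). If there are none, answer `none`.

(0,0), (0,1), (0,5), (1,0), (1,4), (1,5), (4,2), (4,3)

Row 0: (0,0)Q 1/3 not · (0,1)P 3/5 not · (0,2)P 5/5 satisfied · (0,3)P 4/4 satisfied · (0,5)Q 1/2 not
Row 1: (1,0)Q 1/5 not · (1,1)P 6/8 satisfied · (1,2)P 8/8 satisfied · (1,3)P 7/7 satisfied · (1,4)P 5/7 not · (1,5)Q 1/4 not
Row 2: (2,0)P 4/5 satisfied · (2,1)P 6/7 satisfied · (2,2)P 7/7 satisfied · (2,3)P 7/7 satisfied · (2,4)P 7/8 satisfied · (2,5)P 4/5 satisfied
Row 3: (3,0)P 5/5 satisfied · (3,1)P 6/7 satisfied · (3,3)P 5/6 satisfied · (3,4)P 6/6 satisfied · (3,5)P 3/3 satisfied
Row 4: (4,0)P 3/3 satisfied · (4,1)P 3/4 satisfied · (4,2)Q 0/4 not · (4,3)P 2/3 not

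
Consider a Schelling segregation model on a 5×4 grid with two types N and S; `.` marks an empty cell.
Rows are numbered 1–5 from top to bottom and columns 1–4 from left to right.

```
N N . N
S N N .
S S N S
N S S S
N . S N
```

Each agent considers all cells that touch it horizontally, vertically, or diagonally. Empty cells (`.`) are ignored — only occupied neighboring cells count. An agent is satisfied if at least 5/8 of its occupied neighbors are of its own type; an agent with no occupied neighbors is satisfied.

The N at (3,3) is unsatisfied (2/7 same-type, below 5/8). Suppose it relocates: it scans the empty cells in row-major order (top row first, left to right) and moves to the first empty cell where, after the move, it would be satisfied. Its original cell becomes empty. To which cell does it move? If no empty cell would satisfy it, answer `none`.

(1,3)

Vacating (3,3). Empty cells in order:
  (1,3): 4/4 same-type → satisfied — stop here.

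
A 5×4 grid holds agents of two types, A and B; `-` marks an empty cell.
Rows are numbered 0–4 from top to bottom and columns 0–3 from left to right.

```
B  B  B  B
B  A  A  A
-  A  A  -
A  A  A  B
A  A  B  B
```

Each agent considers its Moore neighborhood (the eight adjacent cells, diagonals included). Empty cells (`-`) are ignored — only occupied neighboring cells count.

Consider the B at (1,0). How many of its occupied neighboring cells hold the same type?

Occupied neighbors of (1,0): (0,0)=B, (0,1)=B, (1,1)=A, (2,1)=A.
Same type (B): 2 of 4.

2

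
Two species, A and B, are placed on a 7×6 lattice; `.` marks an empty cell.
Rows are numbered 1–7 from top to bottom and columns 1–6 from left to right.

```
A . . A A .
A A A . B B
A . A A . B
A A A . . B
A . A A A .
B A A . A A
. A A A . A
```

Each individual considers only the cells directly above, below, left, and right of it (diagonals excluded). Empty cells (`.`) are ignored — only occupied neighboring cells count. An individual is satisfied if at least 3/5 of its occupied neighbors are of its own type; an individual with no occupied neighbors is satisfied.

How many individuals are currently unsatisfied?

4

(1,1)A 1/1 ✓
(1,4)A 1/1 ✓
(1,5)A 1/2 ✗
(2,1)A 3/3 ✓
(2,2)A 2/2 ✓
(2,3)A 2/2 ✓
(2,5)B 1/2 ✗
(2,6)B 2/2 ✓
(3,1)A 2/2 ✓
(3,3)A 3/3 ✓
(3,4)A 1/1 ✓
(3,6)B 2/2 ✓
(4,1)A 3/3 ✓
(4,2)A 2/2 ✓
(4,3)A 3/3 ✓
(4,6)B 1/1 ✓
(5,1)A 1/2 ✗
(5,3)A 3/3 ✓
(5,4)A 2/2 ✓
(5,5)A 2/2 ✓
(6,1)B 0/2 ✗
(6,2)A 2/3 ✓
(6,3)A 3/3 ✓
(6,5)A 2/2 ✓
(6,6)A 2/2 ✓
(7,2)A 2/2 ✓
(7,3)A 3/3 ✓
(7,4)A 1/1 ✓
(7,6)A 1/1 ✓
Unsatisfied: (1,5), (2,5), (5,1), (6,1) — 4 in total.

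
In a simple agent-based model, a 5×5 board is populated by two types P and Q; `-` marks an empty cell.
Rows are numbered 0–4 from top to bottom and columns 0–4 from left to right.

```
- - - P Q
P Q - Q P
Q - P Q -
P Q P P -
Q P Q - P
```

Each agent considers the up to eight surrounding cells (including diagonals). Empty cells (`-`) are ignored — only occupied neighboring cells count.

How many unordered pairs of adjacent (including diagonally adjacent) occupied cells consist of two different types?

Scan each occupied cell's neighbors to the right and below (and the two forward diagonals) so each pair is counted once.
From row 0: 3 unlike of 5 pairs (running 3/5).
From row 1: 6 unlike of 8 pairs (running 9/13).
From row 2: 5 unlike of 8 pairs (running 14/21).
From row 3: 6 unlike of 12 pairs (running 20/33).
From row 4: 2 unlike of 2 pairs (running 22/35).
Total adjacent occupied pairs: 35; unlike-type pairs: 22.

22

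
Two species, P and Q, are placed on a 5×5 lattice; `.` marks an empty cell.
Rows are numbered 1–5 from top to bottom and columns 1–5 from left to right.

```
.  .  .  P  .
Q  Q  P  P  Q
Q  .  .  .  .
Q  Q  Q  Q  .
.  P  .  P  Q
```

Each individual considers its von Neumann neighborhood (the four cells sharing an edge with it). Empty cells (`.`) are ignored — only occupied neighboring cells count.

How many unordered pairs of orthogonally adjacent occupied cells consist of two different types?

5

Scan each occupied cell's neighbors to the right and below so each pair is counted once.
Row 1: P(1,4)–P(2,4)=  → 0/1 unlike.
Row 2: Q(2,1)–Q(2,2)= Q(2,1)–Q(3,1)= Q(2,2)–P(2,3)≠ P(2,3)–P(2,4)= P(2,4)–Q(2,5)≠  → 2/5 unlike.
Row 3: Q(3,1)–Q(4,1)=  → 0/1 unlike.
Row 4: Q(4,1)–Q(4,2)= Q(4,2)–Q(4,3)= Q(4,2)–P(5,2)≠ Q(4,3)–Q(4,4)= Q(4,4)–P(5,4)≠  → 2/5 unlike.
Row 5: P(5,4)–Q(5,5)≠  → 1/1 unlike.
Total adjacent occupied pairs: 13; unlike-type pairs: 5.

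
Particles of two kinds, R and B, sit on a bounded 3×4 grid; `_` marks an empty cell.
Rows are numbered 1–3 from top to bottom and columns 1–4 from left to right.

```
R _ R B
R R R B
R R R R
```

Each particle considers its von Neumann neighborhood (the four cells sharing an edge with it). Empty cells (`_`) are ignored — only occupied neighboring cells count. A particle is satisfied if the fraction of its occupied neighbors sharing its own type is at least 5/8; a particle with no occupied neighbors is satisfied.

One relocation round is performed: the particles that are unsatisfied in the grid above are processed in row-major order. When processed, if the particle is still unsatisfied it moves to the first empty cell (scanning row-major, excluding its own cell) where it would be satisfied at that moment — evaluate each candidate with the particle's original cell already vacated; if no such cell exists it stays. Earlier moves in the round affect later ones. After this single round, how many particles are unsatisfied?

Initially unsatisfied (in order): (1,3), (1,4), (2,4), (3,4).
  (1,3) → (1,2).
  (1,4): now satisfied by earlier moves; stays.
  (2,4): no empty cell satisfies it; stays.
  (3,4) → (1,3).
Resulting grid:
R R R B
R R R B
R R R _
Unsatisfied now: (1,4), (2,4).

2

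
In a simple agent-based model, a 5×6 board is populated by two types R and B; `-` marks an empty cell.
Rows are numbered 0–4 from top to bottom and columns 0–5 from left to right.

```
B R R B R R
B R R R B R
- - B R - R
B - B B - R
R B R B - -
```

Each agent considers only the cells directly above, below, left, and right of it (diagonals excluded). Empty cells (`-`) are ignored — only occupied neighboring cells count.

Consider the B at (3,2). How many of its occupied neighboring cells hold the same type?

2

Occupied neighbors of (3,2): (2,2)=B, (4,2)=R, (3,3)=B.
Same type (B): 2 of 3.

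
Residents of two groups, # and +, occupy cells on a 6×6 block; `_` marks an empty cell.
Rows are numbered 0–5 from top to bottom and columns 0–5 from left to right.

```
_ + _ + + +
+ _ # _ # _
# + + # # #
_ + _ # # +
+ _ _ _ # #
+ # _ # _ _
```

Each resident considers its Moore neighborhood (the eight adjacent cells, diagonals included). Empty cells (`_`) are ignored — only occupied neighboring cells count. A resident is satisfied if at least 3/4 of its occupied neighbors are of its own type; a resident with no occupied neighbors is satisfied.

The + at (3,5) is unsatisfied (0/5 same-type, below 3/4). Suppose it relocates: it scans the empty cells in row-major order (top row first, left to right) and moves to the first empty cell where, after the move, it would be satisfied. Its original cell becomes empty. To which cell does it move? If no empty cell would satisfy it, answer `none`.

(0,0)

Vacating (3,5). Empty cells in order:
  (0,0): 2/2 same-type → satisfied — stop here.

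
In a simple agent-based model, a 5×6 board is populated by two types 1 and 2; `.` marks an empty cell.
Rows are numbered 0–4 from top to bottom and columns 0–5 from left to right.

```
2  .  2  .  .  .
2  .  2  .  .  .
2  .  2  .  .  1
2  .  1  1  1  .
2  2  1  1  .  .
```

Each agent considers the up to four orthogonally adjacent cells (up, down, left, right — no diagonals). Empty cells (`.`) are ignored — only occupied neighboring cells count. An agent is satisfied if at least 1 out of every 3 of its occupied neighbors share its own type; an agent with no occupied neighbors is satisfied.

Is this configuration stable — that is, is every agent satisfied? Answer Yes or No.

Yes

Row 0: (0,0)2 1/1 ok · (0,2)2 1/1 ok
Row 1: (1,0)2 2/2 ok · (1,2)2 2/2 ok
Row 2: (2,0)2 2/2 ok · (2,2)2 1/2 ok · (2,5)1 0/0 ok
Row 3: (3,0)2 2/2 ok · (3,2)1 2/3 ok · (3,3)1 3/3 ok · (3,4)1 1/1 ok
Row 4: (4,0)2 2/2 ok · (4,1)2 1/2 ok · (4,2)1 2/3 ok · (4,3)1 2/2 ok
All meet the threshold, so the configuration is stable.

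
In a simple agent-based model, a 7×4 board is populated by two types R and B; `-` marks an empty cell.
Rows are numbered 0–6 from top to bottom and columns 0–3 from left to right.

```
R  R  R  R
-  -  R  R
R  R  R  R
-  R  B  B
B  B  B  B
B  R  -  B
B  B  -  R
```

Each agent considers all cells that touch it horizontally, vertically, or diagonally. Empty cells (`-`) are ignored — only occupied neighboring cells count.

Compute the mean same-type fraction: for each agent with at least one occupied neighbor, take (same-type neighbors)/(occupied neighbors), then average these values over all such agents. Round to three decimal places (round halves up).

0.710

(0,0)R 1/1
(0,1)R 3/3
(0,2)R 4/4
(0,3)R 3/3
(1,2)R 7/7
(1,3)R 5/5
(2,0)R 2/2
(2,1)R 4/5
(2,2)R 5/7
(2,3)R 3/5
(3,1)R 3/7
(3,2)B 4/8
(3,3)B 3/5
(4,0)B 2/4
(4,1)B 4/6
(4,2)B 5/7
(4,3)B 4/4
(5,0)B 4/5
(5,1)R 0/6
(5,3)B 2/3
(6,0)B 2/3
(6,1)B 2/3
(6,3)R 0/1
Sum over 23 agents: 1/1 + 3/3 + 4/4 + 3/3 + 7/7 + 5/5 + 2/2 + 4/5 + 5/7 + 3/5 + 3/7 + 4/8 + 3/5 + 2/4 + 4/6 + 5/7 + 4/4 + 4/5 + 0/6 + 2/3 + 2/3 + 2/3 + 0/1 = 1714/105; mean = 1714/105 ÷ 23 = 1714/2415 = 0.709730… → 0.710.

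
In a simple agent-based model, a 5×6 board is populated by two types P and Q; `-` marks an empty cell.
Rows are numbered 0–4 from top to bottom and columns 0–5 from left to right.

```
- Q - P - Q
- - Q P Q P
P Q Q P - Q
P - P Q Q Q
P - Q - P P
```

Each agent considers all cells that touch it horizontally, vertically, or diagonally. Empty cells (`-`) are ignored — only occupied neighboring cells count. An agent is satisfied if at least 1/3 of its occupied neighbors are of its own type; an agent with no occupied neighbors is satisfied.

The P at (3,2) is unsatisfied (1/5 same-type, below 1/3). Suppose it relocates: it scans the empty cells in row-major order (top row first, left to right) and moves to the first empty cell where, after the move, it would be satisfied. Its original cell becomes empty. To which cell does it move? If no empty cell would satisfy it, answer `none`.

Vacating (3,2). Empty cells in order:
  (0,0): 0/1 same-type → still unsatisfied.
  (0,2): 2/4 same-type → satisfied — stop here.

(0,2)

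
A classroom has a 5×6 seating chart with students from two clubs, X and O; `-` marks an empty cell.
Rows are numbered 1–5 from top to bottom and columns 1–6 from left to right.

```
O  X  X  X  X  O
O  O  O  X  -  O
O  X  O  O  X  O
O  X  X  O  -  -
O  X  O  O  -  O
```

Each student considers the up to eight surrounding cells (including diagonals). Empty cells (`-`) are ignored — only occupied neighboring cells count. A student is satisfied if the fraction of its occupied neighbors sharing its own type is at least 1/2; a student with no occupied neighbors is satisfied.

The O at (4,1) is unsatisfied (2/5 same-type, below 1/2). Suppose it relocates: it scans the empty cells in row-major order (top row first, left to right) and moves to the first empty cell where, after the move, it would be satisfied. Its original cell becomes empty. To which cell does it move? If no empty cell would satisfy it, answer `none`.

(2,5)

Vacating (4,1). Empty cells in order:
  (2,5): 4/8 same-type → satisfied — stop here.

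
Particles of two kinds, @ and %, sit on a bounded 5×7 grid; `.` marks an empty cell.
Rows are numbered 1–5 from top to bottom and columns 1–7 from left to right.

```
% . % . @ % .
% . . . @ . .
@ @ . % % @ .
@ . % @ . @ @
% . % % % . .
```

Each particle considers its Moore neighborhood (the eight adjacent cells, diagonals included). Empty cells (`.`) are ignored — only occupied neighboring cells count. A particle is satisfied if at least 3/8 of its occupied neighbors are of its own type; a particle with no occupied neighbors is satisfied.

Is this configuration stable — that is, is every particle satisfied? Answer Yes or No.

No

Row 1: (1,1)% 1/1 satisfied · (1,3)% 0/0 satisfied · (1,5)@ 1/2 satisfied · (1,6)% 0/2 not
Row 2: (2,1)% 1/3 not · (2,5)@ 2/5 satisfied
Row 3: (3,1)@ 2/3 satisfied · (3,2)@ 2/4 satisfied · (3,4)% 2/4 satisfied · (3,5)% 1/5 not · (3,6)@ 3/4 satisfied
Row 4: (4,1)@ 2/3 satisfied · (4,3)% 3/5 satisfied · (4,4)@ 0/6 not · (4,6)@ 2/4 satisfied · (4,7)@ 2/2 satisfied
Row 5: (5,1)% 0/1 not · (5,3)% 2/3 satisfied · (5,4)% 3/4 satisfied · (5,5)% 1/3 not
For instance (1,6) has only 0/2 same-type neighbors, below 3/8.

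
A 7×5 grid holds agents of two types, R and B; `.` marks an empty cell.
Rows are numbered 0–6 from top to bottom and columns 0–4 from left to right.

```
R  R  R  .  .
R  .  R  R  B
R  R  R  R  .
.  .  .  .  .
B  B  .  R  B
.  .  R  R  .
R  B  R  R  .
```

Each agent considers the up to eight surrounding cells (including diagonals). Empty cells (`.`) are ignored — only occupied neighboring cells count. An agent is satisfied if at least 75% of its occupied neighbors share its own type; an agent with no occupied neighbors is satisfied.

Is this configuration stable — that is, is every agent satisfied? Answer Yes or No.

No

(0,0)R 2/2 ✓
(0,1)R 4/4 ✓
(0,2)R 3/3 ✓
(1,0)R 4/4 ✓
(1,2)R 6/6 ✓
(1,3)R 4/5 ✓
(1,4)B 0/2 ✗
(2,0)R 2/2 ✓
(2,1)R 4/4 ✓
(2,2)R 4/4 ✓
(2,3)R 3/4 ✓
(4,0)B 1/1 ✓
(4,1)B 1/2 ✗
(4,3)R 2/3 ✗
(4,4)B 0/2 ✗
(5,2)R 4/6 ✗
(5,3)R 4/5 ✓
(6,0)R 0/1 ✗
(6,1)B 0/3 ✗
(6,2)R 3/4 ✓
(6,3)R 3/3 ✓
For instance (1,4) has only 0/2 same-type neighbors, below 3/4.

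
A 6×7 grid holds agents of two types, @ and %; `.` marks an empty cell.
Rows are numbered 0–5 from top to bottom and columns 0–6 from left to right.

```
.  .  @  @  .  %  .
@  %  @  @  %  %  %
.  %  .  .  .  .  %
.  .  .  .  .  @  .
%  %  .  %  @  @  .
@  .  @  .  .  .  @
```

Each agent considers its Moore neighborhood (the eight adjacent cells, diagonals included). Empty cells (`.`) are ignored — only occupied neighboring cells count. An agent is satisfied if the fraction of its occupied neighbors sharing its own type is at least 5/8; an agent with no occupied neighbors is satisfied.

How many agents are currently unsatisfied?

10

(0,2)@ 3/4 ok
(0,3)@ 3/4 ok
(0,5)% 3/3 ok
(1,0)@ 0/2 unhappy
(1,1)% 1/4 unhappy
(1,2)@ 3/5 unhappy
(1,3)@ 3/4 ok
(1,4)% 2/4 unhappy
(1,5)% 4/4 ok
(1,6)% 3/3 ok
(2,1)% 1/3 unhappy
(2,6)% 2/3 ok
(3,5)@ 2/3 ok
(4,0)% 1/2 unhappy
(4,1)% 1/3 unhappy
(4,3)% 0/2 unhappy
(4,4)@ 2/3 ok
(4,5)@ 3/3 ok
(5,0)@ 0/2 unhappy
(5,2)@ 0/2 unhappy
(5,6)@ 1/1 ok
Unsatisfied: (1,0), (1,1), (1,2), (1,4), (2,1), (4,0), (4,1), (4,3), (5,0), (5,2) — 10 in total.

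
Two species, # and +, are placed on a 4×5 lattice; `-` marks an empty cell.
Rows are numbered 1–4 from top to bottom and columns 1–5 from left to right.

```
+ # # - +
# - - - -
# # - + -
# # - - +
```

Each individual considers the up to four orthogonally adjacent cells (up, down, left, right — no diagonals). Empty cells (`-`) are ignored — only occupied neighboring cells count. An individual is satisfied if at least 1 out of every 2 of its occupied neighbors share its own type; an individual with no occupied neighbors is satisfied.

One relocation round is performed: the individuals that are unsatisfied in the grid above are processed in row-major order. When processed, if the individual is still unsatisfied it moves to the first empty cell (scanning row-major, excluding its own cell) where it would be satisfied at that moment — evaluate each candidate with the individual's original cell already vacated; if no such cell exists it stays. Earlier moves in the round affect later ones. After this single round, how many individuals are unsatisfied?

0

Initially unsatisfied (in order): (1,1).
  (1,1) → (1,4).
Resulting grid:
- # # + +
# - - - -
# # - + -
# # - - +
All satisfied now.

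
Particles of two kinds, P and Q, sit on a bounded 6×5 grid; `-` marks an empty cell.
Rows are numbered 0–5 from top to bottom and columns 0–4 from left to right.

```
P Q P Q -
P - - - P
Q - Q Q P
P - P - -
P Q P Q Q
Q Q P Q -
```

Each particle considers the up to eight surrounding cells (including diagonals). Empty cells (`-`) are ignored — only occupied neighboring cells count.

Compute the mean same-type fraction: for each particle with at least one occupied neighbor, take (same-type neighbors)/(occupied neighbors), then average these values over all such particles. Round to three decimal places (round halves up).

Row 0: (0,0)P 1/2 · (0,1)Q 0/3 · (0,2)P 0/2 · (0,3)Q 0/2
Row 1: (1,0)P 1/3 · (1,4)P 1/3
Row 2: (2,0)Q 0/2 · (2,2)Q 1/2 · (2,3)Q 1/4 · (2,4)P 1/2
Row 3: (3,0)P 1/3 · (3,2)P 1/5
Row 4: (4,0)P 1/4 · (4,1)Q 2/7 · (4,2)P 2/6 · (4,3)Q 2/5 · (4,4)Q 2/2
Row 5: (5,0)Q 2/3 · (5,1)Q 2/5 · (5,2)P 1/5 · (5,3)Q 2/4
Sum over 21 particles: 1/2 + 0/3 + 0/2 + 0/2 + 1/3 + 1/3 + 0/2 + 1/2 + 1/4 + 1/2 + 1/3 + 1/5 + 1/4 + 2/7 + 2/6 + 2/5 + 2/2 + 2/3 + 2/5 + 1/5 + 2/4 = 489/70; mean = 489/70 ÷ 21 = 163/490 = 0.332653… → 0.333.

0.333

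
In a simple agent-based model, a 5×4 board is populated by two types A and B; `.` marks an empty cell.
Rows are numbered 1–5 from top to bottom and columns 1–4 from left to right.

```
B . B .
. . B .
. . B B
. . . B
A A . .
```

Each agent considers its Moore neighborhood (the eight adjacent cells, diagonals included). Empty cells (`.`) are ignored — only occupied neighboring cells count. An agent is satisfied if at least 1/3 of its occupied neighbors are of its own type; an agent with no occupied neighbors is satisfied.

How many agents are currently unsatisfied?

0

(1,1)B 0/0 ✓
(1,3)B 1/1 ✓
(2,3)B 3/3 ✓
(3,3)B 3/3 ✓
(3,4)B 3/3 ✓
(4,4)B 2/2 ✓
(5,1)A 1/1 ✓
(5,2)A 1/1 ✓
Every one meets the threshold.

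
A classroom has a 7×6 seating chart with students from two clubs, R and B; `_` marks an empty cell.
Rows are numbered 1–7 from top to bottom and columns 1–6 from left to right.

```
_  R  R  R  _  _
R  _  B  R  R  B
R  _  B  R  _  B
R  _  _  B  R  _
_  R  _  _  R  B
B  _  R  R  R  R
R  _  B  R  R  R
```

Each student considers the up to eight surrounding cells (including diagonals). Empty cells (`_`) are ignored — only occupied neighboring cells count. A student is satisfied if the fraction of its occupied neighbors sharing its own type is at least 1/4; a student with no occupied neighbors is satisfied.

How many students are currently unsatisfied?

(1,2)R 2/3 ok
(1,3)R 3/4 ok
(1,4)R 3/4 ok
(2,1)R 2/2 ok
(2,3)B 1/6 unhappy
(2,4)R 4/6 ok
(2,5)R 3/5 ok
(2,6)B 1/2 ok
(3,1)R 2/2 ok
(3,3)B 2/4 ok
(3,4)R 3/6 ok
(3,6)B 1/3 ok
(4,1)R 2/2 ok
(4,4)B 1/4 ok
(4,5)R 2/5 ok
(5,2)R 2/3 ok
(5,5)R 4/6 ok
(5,6)B 0/4 unhappy
(6,1)B 0/2 unhappy
(6,3)R 3/4 ok
(6,4)R 5/6 ok
(6,5)R 6/7 ok
(6,6)R 4/5 ok
(7,1)R 0/1 unhappy
(7,3)B 0/3 unhappy
(7,4)R 4/5 ok
(7,5)R 5/5 ok
(7,6)R 3/3 ok
Unsatisfied: (2,3), (5,6), (6,1), (7,1), (7,3) — 5 in total.

5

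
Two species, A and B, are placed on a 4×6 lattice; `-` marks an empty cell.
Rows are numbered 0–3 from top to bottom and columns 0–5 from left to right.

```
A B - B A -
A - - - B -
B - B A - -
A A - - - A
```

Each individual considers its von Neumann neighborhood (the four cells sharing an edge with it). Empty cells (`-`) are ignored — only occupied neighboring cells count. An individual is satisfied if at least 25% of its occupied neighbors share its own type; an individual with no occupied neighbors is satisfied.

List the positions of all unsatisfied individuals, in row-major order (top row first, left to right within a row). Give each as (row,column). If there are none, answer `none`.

(0,1), (0,3), (0,4), (1,4), (2,0), (2,2), (2,3)

(0,0)A 1/2 satisfied
(0,1)B 0/1 not
(0,3)B 0/1 not
(0,4)A 0/2 not
(1,0)A 1/2 satisfied
(1,4)B 0/1 not
(2,0)B 0/2 not
(2,2)B 0/1 not
(2,3)A 0/1 not
(3,0)A 1/2 satisfied
(3,1)A 1/1 satisfied
(3,5)A 0/0 satisfied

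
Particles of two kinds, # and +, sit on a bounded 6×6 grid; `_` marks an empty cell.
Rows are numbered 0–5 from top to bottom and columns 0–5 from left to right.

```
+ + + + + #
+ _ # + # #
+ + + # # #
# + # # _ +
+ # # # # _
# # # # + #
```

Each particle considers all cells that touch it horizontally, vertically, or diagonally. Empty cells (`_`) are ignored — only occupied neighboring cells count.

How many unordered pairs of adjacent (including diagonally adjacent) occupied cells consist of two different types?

34

Scan each occupied cell's neighbors to the right and below (and the two forward diagonals) so each pair is counted once.
From row 0: 7 unlike of 18 pairs (running 7/18).
From row 1: 6 unlike of 16 pairs (running 13/34).
From row 2: 8 unlike of 18 pairs (running 21/52).
From row 3: 6 unlike of 15 pairs (running 27/67).
From row 4: 5 unlike of 18 pairs (running 32/85).
From row 5: 2 unlike of 5 pairs (running 34/90).
Total adjacent occupied pairs: 90; unlike-type pairs: 34.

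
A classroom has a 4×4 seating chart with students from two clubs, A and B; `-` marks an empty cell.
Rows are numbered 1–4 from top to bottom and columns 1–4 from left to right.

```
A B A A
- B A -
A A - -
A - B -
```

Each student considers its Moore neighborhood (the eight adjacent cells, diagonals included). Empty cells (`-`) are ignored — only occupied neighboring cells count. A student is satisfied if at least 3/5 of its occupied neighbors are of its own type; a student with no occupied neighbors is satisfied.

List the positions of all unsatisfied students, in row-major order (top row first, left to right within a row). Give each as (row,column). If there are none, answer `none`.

(1,1), (1,2), (1,3), (2,2), (4,3)

(1,1)A 0/2 unhappy
(1,2)B 1/4 unhappy
(1,3)A 2/4 unhappy
(1,4)A 2/2 ok
(2,2)B 1/6 unhappy
(2,3)A 3/5 ok
(3,1)A 2/3 ok
(3,2)A 3/5 ok
(4,1)A 2/2 ok
(4,3)B 0/1 unhappy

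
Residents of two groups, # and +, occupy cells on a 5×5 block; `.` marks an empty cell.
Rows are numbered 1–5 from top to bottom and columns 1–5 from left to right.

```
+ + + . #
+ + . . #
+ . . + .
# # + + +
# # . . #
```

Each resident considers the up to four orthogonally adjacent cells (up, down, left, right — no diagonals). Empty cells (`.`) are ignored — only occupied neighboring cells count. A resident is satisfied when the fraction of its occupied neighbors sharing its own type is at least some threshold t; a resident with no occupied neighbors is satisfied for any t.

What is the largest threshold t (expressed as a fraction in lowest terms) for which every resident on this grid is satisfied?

Row 1: (1,1)+ 2/2 · (1,2)+ 3/3 · (1,3)+ 1/1 · (1,5)# 1/1
Row 2: (2,1)+ 3/3 · (2,2)+ 2/2 · (2,5)# 1/1
Row 3: (3,1)+ 1/2 · (3,4)+ 1/1
Row 4: (4,1)# 2/3 · (4,2)# 2/3 · (4,3)+ 1/2 · (4,4)+ 3/3 · (4,5)+ 1/2
Row 5: (5,1)# 2/2 · (5,2)# 2/2 · (5,5)# 0/1
The smallest same-type fraction is 0/1 at (5,5), which reduces to 0/1. Any threshold above that leaves this resident unsatisfied.

0/1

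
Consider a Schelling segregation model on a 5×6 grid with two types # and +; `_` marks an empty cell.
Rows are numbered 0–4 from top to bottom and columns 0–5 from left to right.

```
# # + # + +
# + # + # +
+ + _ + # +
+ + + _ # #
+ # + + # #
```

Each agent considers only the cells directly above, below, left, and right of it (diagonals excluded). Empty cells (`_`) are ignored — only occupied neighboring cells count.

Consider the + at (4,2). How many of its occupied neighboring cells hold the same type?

2

Occupied neighbors of (4,2): (3,2)=+, (4,1)=#, (4,3)=+.
Same type (+): 2 of 3.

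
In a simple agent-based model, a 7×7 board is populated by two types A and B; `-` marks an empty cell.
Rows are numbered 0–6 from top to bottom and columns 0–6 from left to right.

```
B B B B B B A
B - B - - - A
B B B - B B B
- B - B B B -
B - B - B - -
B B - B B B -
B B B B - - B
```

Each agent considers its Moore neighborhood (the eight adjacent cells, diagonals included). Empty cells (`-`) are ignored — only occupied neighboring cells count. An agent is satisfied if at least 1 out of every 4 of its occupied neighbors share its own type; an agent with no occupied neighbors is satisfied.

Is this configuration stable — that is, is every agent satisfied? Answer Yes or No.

(0,0)B 2/2 ok
(0,1)B 4/4 ok
(0,2)B 3/3 ok
(0,3)B 3/3 ok
(0,4)B 2/2 ok
(0,5)B 1/3 ok
(0,6)A 1/2 ok
(1,0)B 4/4 ok
(1,2)B 5/5 ok
(1,6)A 1/4 ok
(2,0)B 3/3 ok
(2,1)B 5/5 ok
(2,2)B 4/4 ok
(2,4)B 4/4 ok
(2,5)B 4/5 ok
(2,6)B 2/3 ok
(3,1)B 5/5 ok
(3,3)B 5/5 ok
(3,4)B 5/5 ok
(3,5)B 5/5 ok
(4,0)B 3/3 ok
(4,2)B 4/4 ok
(4,4)B 6/6 ok
(5,0)B 4/4 ok
(5,1)B 6/6 ok
(5,3)B 5/5 ok
(5,4)B 4/4 ok
(5,5)B 3/3 ok
(6,0)B 3/3 ok
(6,1)B 4/4 ok
(6,2)B 4/4 ok
(6,3)B 3/3 ok
(6,6)B 1/1 ok
All meet the threshold, so the configuration is stable.

Yes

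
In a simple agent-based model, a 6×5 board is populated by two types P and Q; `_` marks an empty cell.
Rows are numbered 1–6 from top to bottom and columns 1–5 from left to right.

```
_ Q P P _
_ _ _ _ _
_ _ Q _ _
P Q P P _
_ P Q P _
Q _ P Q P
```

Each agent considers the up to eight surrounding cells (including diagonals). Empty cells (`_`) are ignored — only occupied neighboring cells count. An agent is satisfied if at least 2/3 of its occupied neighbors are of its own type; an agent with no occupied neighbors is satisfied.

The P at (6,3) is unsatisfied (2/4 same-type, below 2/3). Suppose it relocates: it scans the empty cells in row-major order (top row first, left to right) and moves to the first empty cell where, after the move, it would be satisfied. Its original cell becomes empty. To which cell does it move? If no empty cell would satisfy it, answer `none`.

Vacating (6,3). Empty cells in order:
  (1,1): 0/1 same-type → still unsatisfied.
  (1,5): 1/1 same-type → satisfied — stop here.

(1,5)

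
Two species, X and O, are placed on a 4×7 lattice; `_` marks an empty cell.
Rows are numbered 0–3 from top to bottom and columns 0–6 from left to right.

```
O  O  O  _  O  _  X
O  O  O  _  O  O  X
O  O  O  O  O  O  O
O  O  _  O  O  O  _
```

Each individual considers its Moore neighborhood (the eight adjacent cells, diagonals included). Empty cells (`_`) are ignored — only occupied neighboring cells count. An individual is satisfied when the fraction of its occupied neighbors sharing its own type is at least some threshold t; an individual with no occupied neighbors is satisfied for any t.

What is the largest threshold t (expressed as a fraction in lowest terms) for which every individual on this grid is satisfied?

(0,0)O 3/3
(0,1)O 5/5
(0,2)O 3/3
(0,4)O 2/2
(0,6)X 1/2
(1,0)O 5/5
(1,1)O 8/8
(1,2)O 6/6
(1,4)O 5/5
(1,5)O 5/7
(1,6)X 1/4
(2,0)O 5/5
(2,1)O 7/7
(2,2)O 6/6
(2,3)O 6/6
(2,4)O 7/7
(2,5)O 6/7
(2,6)O 3/4
(3,0)O 3/3
(3,1)O 4/4
(3,3)O 4/4
(3,4)O 5/5
(3,5)O 4/4
The smallest same-type fraction is 1/4 at (1,6), which reduces to 1/4. Any threshold above that leaves this individual unsatisfied.

1/4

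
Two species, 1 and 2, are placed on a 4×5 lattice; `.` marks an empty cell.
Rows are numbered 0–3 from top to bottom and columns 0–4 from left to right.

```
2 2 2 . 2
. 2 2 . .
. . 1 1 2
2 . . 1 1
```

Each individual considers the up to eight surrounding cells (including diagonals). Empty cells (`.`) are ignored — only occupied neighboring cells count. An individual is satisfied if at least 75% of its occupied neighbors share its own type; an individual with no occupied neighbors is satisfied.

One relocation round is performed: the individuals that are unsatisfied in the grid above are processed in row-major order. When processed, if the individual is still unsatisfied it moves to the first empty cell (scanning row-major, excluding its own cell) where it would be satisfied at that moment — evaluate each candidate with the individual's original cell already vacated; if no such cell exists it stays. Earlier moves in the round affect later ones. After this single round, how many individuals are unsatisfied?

0

Initially unsatisfied (in order): (1,2), (2,2), (2,3), (2,4), (3,4).
  (1,2) → (0,3).
  (2,2) → (3,2).
  (2,3): now satisfied by earlier moves; stays.
  (2,4) → (1,0).
  (3,4): now satisfied by earlier moves; stays.
Resulting grid:
2 2 2 2 2
2 2 . . .
. . . 1 .
2 . 1 1 1
All satisfied now.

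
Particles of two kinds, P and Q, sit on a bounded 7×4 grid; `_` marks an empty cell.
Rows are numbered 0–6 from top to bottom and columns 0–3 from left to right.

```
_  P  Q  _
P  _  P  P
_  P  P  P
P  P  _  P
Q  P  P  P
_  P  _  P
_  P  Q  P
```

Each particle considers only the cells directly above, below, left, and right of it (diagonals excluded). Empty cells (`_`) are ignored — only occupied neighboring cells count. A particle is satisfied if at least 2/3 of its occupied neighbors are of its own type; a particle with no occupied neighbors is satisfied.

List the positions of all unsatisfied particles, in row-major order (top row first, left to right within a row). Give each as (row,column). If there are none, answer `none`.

(0,1)P 0/1 unhappy
(0,2)Q 0/2 unhappy
(1,0)P 0/0 ok
(1,2)P 2/3 ok
(1,3)P 2/2 ok
(2,1)P 2/2 ok
(2,2)P 3/3 ok
(2,3)P 3/3 ok
(3,0)P 1/2 unhappy
(3,1)P 3/3 ok
(3,3)P 2/2 ok
(4,0)Q 0/2 unhappy
(4,1)P 3/4 ok
(4,2)P 2/2 ok
(4,3)P 3/3 ok
(5,1)P 2/2 ok
(5,3)P 2/2 ok
(6,1)P 1/2 unhappy
(6,2)Q 0/2 unhappy
(6,3)P 1/2 unhappy

(0,1), (0,2), (3,0), (4,0), (6,1), (6,2), (6,3)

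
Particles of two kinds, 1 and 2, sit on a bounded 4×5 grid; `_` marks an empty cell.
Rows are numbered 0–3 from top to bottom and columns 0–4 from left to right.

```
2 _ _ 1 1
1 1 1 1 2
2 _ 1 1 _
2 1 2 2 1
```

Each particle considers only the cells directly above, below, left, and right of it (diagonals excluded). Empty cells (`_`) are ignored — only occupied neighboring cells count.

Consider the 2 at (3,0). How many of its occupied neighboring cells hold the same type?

1

Occupied neighbors of (3,0): (2,0)=2, (3,1)=1.
Same type (2): 1 of 2.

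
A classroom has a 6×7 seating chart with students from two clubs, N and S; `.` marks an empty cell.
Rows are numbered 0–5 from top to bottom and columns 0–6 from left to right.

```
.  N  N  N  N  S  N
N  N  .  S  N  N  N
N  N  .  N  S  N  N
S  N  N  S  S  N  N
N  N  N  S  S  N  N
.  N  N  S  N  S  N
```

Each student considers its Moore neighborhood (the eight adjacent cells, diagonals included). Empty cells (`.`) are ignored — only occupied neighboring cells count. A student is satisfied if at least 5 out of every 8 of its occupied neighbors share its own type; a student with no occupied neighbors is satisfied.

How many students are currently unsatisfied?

(0,1)N 3/3 ✓
(0,2)N 3/4 ✓
(0,3)N 3/4 ✓
(0,4)N 3/5 ✗
(0,5)S 0/5 ✗
(0,6)N 2/3 ✓
(1,0)N 4/4 ✓
(1,1)N 5/5 ✓
(1,3)S 1/6 ✗
(1,4)N 5/8 ✓
(1,5)N 6/8 ✓
(1,6)N 4/5 ✓
(2,0)N 4/5 ✓
(2,1)N 5/6 ✓
(2,3)N 2/6 ✗
(2,4)S 3/8 ✗
(2,5)N 6/8 ✓
(2,6)N 5/5 ✓
(3,0)S 0/5 ✗
(3,1)N 6/7 ✓
(3,2)N 5/7 ✓
(3,3)S 4/7 ✗
(3,4)S 4/8 ✗
(3,5)N 5/8 ✓
(3,6)N 5/5 ✓
(4,0)N 3/4 ✓
(4,1)N 6/7 ✓
(4,2)N 5/8 ✓
(4,3)S 4/8 ✗
(4,4)S 5/8 ✓
(4,5)N 5/8 ✓
(4,6)N 4/5 ✓
(5,1)N 4/4 ✓
(5,2)N 3/5 ✗
(5,3)S 2/5 ✗
(5,4)N 1/5 ✗
(5,5)S 1/5 ✗
(5,6)N 2/3 ✓
Unsatisfied: (0,4), (0,5), (1,3), (2,3), (2,4), (3,0), (3,3), (3,4), (4,3), (5,2), (5,3), (5,4), (5,5) — 13 in total.

13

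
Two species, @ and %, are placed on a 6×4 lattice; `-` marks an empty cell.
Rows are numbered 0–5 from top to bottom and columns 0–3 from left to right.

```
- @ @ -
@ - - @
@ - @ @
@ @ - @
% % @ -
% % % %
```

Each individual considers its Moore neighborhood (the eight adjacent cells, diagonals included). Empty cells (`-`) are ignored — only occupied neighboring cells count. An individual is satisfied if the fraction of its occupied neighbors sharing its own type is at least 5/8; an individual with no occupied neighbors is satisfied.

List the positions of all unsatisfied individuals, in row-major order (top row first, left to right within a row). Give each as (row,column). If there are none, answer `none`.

(0,1)@ 2/2 ✓
(0,2)@ 2/2 ✓
(1,0)@ 2/2 ✓
(1,3)@ 3/3 ✓
(2,0)@ 3/3 ✓
(2,2)@ 4/4 ✓
(2,3)@ 3/3 ✓
(3,0)@ 2/4 ✗
(3,1)@ 4/6 ✓
(3,3)@ 3/3 ✓
(4,0)% 3/5 ✗
(4,1)% 4/7 ✗
(4,2)@ 2/6 ✗
(5,0)% 3/3 ✓
(5,1)% 4/5 ✓
(5,2)% 3/4 ✓
(5,3)% 1/2 ✗

(3,0), (4,0), (4,1), (4,2), (5,3)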